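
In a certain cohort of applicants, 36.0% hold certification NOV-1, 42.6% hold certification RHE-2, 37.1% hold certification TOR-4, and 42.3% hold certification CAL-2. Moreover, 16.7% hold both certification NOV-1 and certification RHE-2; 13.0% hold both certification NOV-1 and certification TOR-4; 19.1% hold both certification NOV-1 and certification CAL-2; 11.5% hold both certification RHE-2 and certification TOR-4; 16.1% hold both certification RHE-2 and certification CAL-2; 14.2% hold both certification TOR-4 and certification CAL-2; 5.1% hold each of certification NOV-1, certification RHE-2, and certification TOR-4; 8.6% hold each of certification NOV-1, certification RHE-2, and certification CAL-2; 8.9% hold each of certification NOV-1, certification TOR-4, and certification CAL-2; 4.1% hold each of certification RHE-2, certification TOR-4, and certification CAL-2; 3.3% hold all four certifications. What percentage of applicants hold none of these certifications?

9.2%

By inclusion–exclusion:
P(union) = 36.0 + 42.6 + 37.1 + 42.3 − 16.7 − 13.0 − 19.1 − 11.5 − 16.1 − 14.2 + 5.1 + 8.6 + 8.9 + 4.1 − 3.3 = 90.8%
P(none) = 100% − 90.8% = 9.2%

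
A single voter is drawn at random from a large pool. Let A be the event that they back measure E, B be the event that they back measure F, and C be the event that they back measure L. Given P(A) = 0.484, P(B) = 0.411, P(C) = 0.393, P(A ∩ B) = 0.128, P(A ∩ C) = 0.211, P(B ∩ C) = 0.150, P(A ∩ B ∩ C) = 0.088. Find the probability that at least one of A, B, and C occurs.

P(A ∪ B ∪ C) = 0.484 + 0.411 + 0.393 − 0.128 − 0.211 − 0.150 + 0.088 = 0.887

0.887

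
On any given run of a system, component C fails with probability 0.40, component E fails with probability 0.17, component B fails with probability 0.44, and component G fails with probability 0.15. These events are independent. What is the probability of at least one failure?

P(none) = (1 − 0.40) × (1 − 0.17) × (1 − 0.44) × (1 − 0.15) = 0.60 × 0.83 × 0.56 × 0.85 = 0.237048
P(at least one) = 1 − 0.237048 = 0.762952

0.762952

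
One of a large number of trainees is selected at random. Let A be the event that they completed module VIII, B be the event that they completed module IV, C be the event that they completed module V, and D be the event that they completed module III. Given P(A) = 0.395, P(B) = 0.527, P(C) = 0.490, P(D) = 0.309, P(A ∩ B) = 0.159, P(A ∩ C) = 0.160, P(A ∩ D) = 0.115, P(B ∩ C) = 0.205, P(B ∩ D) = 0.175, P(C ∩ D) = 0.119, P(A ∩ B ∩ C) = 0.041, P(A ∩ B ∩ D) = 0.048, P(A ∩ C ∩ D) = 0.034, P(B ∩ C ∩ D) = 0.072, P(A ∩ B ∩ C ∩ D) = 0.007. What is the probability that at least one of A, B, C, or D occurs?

Inclusion–exclusion gives
P(A ∪ B ∪ C ∪ D) = 0.395 + 0.527 + 0.490 + 0.309 − 0.159 − 0.160 − 0.115 − 0.205 − 0.175 − 0.119 + 0.041 + 0.048 + 0.034 + 0.072 − 0.007 = 0.976

0.976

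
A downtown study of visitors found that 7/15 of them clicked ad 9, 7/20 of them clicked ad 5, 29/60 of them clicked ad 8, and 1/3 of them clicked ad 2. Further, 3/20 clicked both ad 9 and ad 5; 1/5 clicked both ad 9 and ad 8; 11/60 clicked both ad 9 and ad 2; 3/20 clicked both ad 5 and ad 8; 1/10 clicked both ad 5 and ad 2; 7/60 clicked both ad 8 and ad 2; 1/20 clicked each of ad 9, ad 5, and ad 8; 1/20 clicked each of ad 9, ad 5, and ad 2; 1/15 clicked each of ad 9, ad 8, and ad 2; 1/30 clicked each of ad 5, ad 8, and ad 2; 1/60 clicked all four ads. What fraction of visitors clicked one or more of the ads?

P(at least one) = 7/15 + 7/20 + 29/60 + 1/3 − 3/20 − 1/5 − 11/60 − 3/20 − 1/10 − 7/60 + 1/20 + 1/20 + 1/15 + 1/30 − 1/60 = 11/12

11/12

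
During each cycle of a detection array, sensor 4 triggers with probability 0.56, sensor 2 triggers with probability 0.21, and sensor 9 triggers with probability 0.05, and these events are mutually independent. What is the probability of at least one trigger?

0.66978

P(none) = (1 − 0.56) × (1 − 0.21) × (1 − 0.05) = 0.44 × 0.79 × 0.95 = 0.33022
P(at least one) = 1 − 0.33022 = 0.66978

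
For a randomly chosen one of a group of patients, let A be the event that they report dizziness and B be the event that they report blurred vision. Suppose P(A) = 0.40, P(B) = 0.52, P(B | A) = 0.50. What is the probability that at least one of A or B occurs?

0.72

P(A ∩ B) = P(A)·P(B|A) = 0.40 × 0.50 = 0.20
By inclusion–exclusion:
P(A ∪ B) = 0.40 + 0.52 − 0.20 = 0.72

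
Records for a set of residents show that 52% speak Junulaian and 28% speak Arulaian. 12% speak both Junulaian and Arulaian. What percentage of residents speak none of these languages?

By inclusion-exclusion,
P(union) = 52 + 28 − 12 = 68%
P(none) = 100% − 68% = 32%

32%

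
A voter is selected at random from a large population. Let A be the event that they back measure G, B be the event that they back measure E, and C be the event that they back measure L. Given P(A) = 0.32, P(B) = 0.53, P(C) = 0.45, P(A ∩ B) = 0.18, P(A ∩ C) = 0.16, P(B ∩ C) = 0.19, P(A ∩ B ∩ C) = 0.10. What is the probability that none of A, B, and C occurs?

0.13

Using inclusion–exclusion:
P(A ∪ B ∪ C) = 0.32 + 0.53 + 0.45 − 0.18 − 0.16 − 0.19 + 0.10 = 0.87
P(none) = 1 − 0.87 = 0.13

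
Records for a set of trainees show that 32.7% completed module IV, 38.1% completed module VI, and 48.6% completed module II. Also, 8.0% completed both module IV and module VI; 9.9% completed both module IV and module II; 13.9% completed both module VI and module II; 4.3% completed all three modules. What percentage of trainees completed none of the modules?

By inclusion-exclusion,
P(union) = 32.7 + 38.1 + 48.6 − 8.0 − 9.9 − 13.9 + 4.3 = 91.9%
P(none) = 100% − 91.9% = 8.1%

8.1%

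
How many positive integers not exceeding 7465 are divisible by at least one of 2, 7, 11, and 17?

4728

3732 + 1066 + 678 + 439 − 533 − 339 − 219 − 96 − 62 − 39 + 48 + 31 + 19 + 5 − 2 = 4728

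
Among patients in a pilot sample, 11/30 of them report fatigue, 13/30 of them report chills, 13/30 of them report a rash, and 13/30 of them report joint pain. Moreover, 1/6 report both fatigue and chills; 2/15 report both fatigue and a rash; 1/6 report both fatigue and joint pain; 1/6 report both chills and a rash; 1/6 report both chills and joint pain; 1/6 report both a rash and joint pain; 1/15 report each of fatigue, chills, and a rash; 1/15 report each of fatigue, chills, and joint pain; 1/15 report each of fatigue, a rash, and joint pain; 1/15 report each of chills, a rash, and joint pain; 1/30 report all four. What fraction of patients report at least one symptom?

Apply inclusion-exclusion:
P(union) = 11/30 + 13/30 + 13/30 + 13/30 − 1/6 − 2/15 − 1/6 − 1/6 − 1/6 − 1/6 + 1/15 + 1/15 + 1/15 + 1/15 − 1/30 = 14/15

14/15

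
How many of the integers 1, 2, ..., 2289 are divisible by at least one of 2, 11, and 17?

By inclusion-exclusion,
⌊2289/2⌋ + ⌊2289/11⌋ + ⌊2289/17⌋ − ⌊2289/22⌋ − ⌊2289/34⌋ − ⌊2289/187⌋ + ⌊2289/374⌋ = 1144 + 208 + 134 − 104 − 67 − 12 + 6 = 1309

1309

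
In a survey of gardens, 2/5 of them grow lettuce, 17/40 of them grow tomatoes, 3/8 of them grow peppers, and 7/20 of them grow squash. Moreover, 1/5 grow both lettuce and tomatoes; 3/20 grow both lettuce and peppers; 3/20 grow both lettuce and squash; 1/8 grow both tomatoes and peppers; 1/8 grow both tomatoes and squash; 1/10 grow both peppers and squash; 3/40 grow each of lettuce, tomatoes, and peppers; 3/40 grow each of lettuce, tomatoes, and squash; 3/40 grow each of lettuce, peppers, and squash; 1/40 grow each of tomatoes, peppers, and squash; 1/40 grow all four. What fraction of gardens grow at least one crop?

37/40

P(at least one) = 2/5 + 17/40 + 3/8 + 7/20 − 1/5 − 3/20 − 3/20 − 1/8 − 1/8 − 1/10 + 3/40 + 3/40 + 3/40 + 1/40 − 1/40 = 37/40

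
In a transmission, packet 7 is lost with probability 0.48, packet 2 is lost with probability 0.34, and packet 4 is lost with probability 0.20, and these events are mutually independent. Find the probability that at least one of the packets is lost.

0.72544

P(none) = (1 − 0.48) × (1 − 0.34) × (1 − 0.20) = 0.52 × 0.66 × 0.80 = 0.27456
P(at least one) = 1 − 0.27456 = 0.72544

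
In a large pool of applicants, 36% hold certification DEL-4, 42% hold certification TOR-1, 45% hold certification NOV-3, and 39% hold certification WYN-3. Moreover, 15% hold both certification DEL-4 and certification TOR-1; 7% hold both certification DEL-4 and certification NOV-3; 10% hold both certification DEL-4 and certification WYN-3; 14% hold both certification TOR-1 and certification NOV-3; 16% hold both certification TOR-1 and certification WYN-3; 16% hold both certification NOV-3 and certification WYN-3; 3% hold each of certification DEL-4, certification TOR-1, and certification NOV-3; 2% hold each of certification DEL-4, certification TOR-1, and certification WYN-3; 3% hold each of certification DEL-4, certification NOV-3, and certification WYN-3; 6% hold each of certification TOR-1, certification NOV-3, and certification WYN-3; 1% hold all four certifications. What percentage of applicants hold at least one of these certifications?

By inclusion-exclusion,
P(union) = 36 + 42 + 45 + 39 − 15 − 7 − 10 − 14 − 16 − 16 + 3 + 2 + 3 + 6 − 1 = 97%

97%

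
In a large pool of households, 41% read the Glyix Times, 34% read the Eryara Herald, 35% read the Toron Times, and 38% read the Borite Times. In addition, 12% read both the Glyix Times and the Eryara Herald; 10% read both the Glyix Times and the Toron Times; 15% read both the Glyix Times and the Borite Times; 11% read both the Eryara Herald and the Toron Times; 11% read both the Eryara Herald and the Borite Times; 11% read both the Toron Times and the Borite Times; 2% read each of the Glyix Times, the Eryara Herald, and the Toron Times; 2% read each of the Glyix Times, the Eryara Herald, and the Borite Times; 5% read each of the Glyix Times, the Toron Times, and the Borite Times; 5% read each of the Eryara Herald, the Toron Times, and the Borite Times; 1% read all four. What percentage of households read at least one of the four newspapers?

91%

Apply inclusion-exclusion:
P(union) = 41 + 34 + 35 + 38 − 12 − 10 − 15 − 11 − 11 − 11 + 2 + 2 + 5 + 5 − 1 = 91%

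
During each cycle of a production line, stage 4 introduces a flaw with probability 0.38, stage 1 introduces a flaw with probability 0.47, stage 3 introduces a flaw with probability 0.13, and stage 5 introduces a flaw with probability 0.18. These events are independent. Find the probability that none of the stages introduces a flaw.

0.23442324

P(none) = (1 − 0.38) × (1 − 0.47) × (1 − 0.13) × (1 − 0.18) = 0.62 × 0.53 × 0.87 × 0.82 = 0.23442324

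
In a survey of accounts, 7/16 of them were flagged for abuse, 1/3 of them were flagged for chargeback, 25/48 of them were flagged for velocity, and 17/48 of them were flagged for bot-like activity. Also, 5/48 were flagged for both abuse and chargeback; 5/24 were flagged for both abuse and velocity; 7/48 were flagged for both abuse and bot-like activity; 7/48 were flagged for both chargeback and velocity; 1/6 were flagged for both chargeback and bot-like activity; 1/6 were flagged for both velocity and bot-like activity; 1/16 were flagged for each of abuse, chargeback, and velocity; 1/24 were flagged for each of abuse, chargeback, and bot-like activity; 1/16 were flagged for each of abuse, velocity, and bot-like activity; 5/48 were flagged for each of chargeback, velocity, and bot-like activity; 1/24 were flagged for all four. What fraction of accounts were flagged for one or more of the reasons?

15/16

Inclusion–exclusion gives
P(≥1) = 7/16 + 1/3 + 25/48 + 17/48 − 5/48 − 5/24 − 7/48 − 7/48 − 1/6 − 1/6 + 1/16 + 1/24 + 1/16 + 5/48 − 1/24 = 15/16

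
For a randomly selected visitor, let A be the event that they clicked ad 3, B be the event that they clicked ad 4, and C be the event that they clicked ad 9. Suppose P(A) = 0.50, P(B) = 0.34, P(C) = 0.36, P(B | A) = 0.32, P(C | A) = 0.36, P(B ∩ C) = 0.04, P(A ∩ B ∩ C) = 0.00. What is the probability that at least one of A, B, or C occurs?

P(A ∩ B) = P(A)·P(B|A) = 0.50 × 0.32 = 0.16
P(A ∩ C) = P(A)·P(C|A) = 0.50 × 0.36 = 0.18
P(A ∪ B ∪ C) = 0.50 + 0.34 + 0.36 − 0.16 − 0.18 − 0.04 + 0.00 = 0.82

0.82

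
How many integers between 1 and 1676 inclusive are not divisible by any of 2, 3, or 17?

526

By inclusion–exclusion:
838 + 558 + 98 − 279 − 49 − 32 + 16 = 1150
1676 − 1150 = 526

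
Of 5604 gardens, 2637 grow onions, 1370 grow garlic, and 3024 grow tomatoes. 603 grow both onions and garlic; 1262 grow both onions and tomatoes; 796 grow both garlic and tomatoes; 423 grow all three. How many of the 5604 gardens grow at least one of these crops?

4793

Apply inclusion-exclusion:
|at least one| = 2637 + 1370 + 3024 − 603 − 1262 − 796 + 423 = 4793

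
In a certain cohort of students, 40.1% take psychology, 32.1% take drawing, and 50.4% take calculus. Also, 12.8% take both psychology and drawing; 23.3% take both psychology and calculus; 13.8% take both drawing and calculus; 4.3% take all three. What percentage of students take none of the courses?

23.0%

By inclusion-exclusion,
P(union) = 40.1 + 32.1 + 50.4 − 12.8 − 23.3 − 13.8 + 4.3 = 77.0%
P(none) = 100% − 77.0% = 23.0%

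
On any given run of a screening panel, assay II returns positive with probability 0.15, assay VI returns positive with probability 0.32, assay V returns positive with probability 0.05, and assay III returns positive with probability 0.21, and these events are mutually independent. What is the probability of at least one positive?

0.566211

P(none) = (1 − 0.15) × (1 − 0.32) × (1 − 0.05) × (1 − 0.21) = 0.85 × 0.68 × 0.95 × 0.79 = 0.433789
P(at least one) = 1 − 0.433789 = 0.566211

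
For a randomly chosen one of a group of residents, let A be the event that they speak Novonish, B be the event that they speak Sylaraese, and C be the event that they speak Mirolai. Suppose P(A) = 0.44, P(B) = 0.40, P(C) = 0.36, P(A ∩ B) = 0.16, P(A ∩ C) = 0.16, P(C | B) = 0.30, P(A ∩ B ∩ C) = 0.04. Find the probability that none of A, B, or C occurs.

0.20

P(B ∩ C) = P(B)·P(C|B) = 0.40 × 0.30 = 0.12
P(A ∪ B ∪ C) = 0.44 + 0.40 + 0.36 − 0.16 − 0.16 − 0.12 + 0.04 = 0.80
P(none) = 1 − 0.80 = 0.20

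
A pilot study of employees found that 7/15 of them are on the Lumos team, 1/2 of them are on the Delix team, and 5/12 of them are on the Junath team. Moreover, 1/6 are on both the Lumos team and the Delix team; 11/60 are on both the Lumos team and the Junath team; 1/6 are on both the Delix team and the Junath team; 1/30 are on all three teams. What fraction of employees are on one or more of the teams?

9/10

By inclusion-exclusion,
P(at least one) = 7/15 + 1/2 + 5/12 − 1/6 − 11/60 − 1/6 + 1/30 = 9/10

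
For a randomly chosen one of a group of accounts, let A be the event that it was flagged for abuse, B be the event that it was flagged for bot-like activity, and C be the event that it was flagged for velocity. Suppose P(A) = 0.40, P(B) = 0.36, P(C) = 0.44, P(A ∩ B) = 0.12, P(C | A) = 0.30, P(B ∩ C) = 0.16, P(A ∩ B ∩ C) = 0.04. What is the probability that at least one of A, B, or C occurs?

0.84

P(A ∩ C) = P(A)·P(C|A) = 0.40 × 0.30 = 0.12
P(A ∪ B ∪ C) = 0.40 + 0.36 + 0.44 − 0.12 − 0.12 − 0.16 + 0.04 = 0.84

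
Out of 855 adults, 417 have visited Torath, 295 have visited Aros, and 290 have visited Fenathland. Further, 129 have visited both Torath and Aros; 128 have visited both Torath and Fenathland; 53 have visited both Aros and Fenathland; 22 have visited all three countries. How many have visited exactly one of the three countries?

By inclusion–exclusion (exactly-one form):
N(exactly one) = 417 + 295 + 290 − 2·129 − 2·128 − 2·53 + 3·22 = 448

448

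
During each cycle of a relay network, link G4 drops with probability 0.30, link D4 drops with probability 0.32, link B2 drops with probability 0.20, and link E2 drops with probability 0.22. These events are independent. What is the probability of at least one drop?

P(none) = (1 − 0.30) × (1 − 0.32) × (1 − 0.20) × (1 − 0.22) = 0.70 × 0.68 × 0.80 × 0.78 = 0.297024
P(at least one) = 1 − 0.297024 = 0.702976

0.702976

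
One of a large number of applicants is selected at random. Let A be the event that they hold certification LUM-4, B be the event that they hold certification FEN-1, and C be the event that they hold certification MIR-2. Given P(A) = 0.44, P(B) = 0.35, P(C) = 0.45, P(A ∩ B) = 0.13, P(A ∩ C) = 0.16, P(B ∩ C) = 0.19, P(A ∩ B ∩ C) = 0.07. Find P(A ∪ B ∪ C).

0.83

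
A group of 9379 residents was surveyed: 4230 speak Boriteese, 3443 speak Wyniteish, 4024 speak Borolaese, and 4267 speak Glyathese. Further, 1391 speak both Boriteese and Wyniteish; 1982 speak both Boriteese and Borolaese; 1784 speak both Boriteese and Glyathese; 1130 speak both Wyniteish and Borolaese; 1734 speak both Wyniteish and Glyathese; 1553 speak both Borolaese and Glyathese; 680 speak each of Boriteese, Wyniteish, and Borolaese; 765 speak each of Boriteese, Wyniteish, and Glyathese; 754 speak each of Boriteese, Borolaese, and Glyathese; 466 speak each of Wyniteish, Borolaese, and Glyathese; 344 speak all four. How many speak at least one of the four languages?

8711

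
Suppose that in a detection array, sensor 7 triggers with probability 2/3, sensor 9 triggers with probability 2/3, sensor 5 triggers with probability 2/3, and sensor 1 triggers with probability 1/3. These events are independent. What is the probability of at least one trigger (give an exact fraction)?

79/81

P(none) = (1 − 2/3) × (1 − 2/3) × (1 − 2/3) × (1 − 1/3) = 1/3 × 1/3 × 1/3 × 2/3 = 2/81
P(at least one) = 1 − 2/81 = 79/81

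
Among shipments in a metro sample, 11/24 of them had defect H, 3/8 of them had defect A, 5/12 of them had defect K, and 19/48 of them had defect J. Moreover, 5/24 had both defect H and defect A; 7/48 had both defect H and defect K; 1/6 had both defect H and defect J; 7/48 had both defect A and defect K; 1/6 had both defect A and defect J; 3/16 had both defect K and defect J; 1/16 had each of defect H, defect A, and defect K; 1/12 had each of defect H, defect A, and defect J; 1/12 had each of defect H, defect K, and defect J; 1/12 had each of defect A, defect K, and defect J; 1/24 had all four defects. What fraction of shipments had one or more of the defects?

43/48

Inclusion–exclusion gives
P(at least one) = 11/24 + 3/8 + 5/12 + 19/48 − 5/24 − 7/48 − 1/6 − 7/48 − 1/6 − 3/16 + 1/16 + 1/12 + 1/12 + 1/12 − 1/24 = 43/48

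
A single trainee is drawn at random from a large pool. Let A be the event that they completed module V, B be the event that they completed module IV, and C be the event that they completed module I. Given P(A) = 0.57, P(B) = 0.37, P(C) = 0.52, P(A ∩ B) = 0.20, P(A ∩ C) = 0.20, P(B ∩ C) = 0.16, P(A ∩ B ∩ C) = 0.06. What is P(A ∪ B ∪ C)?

0.96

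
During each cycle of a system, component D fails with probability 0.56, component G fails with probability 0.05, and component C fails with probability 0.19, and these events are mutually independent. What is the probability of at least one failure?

P(none) = (1 − 0.56) × (1 − 0.05) × (1 − 0.19) = 0.44 × 0.95 × 0.81 = 0.33858
P(at least one) = 1 − 0.33858 = 0.66142

0.66142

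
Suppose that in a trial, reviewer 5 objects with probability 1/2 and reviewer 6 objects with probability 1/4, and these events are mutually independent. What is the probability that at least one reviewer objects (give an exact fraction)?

Independence gives P(none) = ∏(1 − pᵢ).
P(none) = (1 − 1/2) × (1 − 1/4) = 1/2 × 3/4 = 3/8
P(at least one) = 1 − 3/8 = 5/8

5/8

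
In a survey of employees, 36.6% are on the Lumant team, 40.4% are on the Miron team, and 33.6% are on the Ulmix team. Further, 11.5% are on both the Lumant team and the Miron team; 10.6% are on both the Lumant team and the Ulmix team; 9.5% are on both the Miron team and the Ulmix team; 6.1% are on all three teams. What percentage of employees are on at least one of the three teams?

Apply inclusion-exclusion:
P(union) = 36.6 + 40.4 + 33.6 − 11.5 − 10.6 − 9.5 + 6.1 = 85.1%

85.1%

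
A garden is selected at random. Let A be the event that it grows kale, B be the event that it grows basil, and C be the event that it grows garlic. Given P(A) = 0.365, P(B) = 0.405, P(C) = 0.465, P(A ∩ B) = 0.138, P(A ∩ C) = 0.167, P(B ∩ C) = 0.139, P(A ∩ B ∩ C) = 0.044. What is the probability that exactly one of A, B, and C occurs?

0.479

By inclusion–exclusion (exactly-one form):
P(exactly one) = 0.365 + 0.405 + 0.465 − 2·0.138 − 2·0.167 − 2·0.139 + 3·0.044 = 0.479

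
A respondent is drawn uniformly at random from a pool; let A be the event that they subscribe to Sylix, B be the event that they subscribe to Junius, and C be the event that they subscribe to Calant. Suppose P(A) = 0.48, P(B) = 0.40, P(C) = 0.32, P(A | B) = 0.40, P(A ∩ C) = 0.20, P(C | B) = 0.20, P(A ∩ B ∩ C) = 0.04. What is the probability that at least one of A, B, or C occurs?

0.80

P(A ∩ B) = P(B)·P(A|B) = 0.40 × 0.40 = 0.16
P(B ∩ C) = P(B)·P(C|B) = 0.40 × 0.20 = 0.08
P(A ∪ B ∪ C) = 0.48 + 0.40 + 0.32 − 0.16 − 0.20 − 0.08 + 0.04 = 0.80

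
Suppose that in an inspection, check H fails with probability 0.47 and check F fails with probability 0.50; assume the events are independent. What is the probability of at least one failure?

0.735

P(none) = (1 − 0.47) × (1 − 0.50) = 0.53 × 0.50 = 0.265
P(at least one) = 1 − 0.265 = 0.735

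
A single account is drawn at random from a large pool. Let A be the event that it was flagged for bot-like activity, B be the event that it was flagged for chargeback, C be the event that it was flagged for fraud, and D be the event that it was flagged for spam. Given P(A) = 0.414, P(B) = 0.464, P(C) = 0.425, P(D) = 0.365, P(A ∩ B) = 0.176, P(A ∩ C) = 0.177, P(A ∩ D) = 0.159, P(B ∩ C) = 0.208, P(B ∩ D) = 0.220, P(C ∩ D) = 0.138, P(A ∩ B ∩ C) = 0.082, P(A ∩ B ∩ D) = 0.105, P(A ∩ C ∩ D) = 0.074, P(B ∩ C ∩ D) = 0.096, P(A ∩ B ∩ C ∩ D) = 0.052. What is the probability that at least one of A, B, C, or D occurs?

P(A ∪ B ∪ C ∪ D) = 0.414 + 0.464 + 0.425 + 0.365 − 0.176 − 0.177 − 0.159 − 0.208 − 0.220 − 0.138 + 0.082 + 0.105 + 0.074 + 0.096 − 0.052 = 0.895

0.895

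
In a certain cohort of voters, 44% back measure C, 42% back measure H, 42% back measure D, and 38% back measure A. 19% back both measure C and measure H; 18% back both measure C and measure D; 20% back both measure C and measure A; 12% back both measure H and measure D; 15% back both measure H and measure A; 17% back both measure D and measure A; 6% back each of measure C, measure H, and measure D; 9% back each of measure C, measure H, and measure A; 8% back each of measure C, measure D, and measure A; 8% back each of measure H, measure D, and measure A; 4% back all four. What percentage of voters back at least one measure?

92%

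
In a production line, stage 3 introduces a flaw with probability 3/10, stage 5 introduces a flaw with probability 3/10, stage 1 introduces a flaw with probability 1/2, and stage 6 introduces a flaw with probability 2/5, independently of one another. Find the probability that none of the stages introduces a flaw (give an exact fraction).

P(none) = (1 − 3/10) × (1 − 3/10) × (1 − 1/2) × (1 − 2/5) = 7/10 × 7/10 × 1/2 × 3/5 = 147/1000

147/1000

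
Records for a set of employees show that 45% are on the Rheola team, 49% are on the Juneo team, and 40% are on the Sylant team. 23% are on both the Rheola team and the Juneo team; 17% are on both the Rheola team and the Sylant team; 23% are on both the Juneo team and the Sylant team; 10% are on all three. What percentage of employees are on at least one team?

81%

By inclusion–exclusion:
P(≥1) = 45 + 49 + 40 − 23 − 17 − 23 + 10 = 81%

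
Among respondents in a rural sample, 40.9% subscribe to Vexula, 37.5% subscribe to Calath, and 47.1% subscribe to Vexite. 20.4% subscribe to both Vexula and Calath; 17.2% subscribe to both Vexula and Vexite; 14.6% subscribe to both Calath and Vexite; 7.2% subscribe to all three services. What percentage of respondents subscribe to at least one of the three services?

80.5%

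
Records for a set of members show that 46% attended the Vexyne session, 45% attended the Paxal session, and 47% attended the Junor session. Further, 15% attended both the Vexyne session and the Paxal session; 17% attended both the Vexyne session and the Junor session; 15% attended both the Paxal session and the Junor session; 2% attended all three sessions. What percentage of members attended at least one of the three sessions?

By inclusion–exclusion:
P(≥1) = 46 + 45 + 47 − 15 − 17 − 15 + 2 = 93%

93%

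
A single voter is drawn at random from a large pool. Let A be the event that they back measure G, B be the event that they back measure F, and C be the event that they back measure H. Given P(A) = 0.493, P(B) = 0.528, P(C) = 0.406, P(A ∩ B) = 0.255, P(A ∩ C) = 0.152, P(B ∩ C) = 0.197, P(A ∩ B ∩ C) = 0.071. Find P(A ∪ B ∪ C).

0.894

P(A ∪ B ∪ C) = 0.493 + 0.528 + 0.406 − 0.255 − 0.152 − 0.197 + 0.071 = 0.894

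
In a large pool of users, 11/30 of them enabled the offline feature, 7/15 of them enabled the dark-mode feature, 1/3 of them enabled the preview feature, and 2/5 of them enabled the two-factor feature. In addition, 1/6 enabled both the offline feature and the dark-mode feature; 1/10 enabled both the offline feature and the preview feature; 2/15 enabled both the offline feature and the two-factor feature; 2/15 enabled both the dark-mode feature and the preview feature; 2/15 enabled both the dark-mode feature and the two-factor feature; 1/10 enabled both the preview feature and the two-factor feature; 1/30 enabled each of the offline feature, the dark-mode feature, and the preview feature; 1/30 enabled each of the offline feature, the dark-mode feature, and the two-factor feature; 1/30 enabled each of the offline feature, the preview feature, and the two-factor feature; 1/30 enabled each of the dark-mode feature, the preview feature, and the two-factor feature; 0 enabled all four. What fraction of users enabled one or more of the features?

Inclusion–exclusion gives
P(union) = 11/30 + 7/15 + 1/3 + 2/5 − 1/6 − 1/10 − 2/15 − 2/15 − 2/15 − 1/10 + 1/30 + 1/30 + 1/30 + 1/30 − 0 = 14/15

14/15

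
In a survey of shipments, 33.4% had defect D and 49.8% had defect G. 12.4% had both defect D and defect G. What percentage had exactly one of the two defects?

58.4%

P(exactly one) = 33.4 + 49.8 − 2·12.4 = 58.4%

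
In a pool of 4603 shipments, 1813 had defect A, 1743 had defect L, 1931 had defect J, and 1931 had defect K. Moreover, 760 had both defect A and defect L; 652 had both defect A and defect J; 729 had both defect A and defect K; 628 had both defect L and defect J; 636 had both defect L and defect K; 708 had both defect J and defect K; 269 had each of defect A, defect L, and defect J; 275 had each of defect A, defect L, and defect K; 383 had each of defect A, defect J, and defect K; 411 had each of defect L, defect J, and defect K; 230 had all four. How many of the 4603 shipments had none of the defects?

190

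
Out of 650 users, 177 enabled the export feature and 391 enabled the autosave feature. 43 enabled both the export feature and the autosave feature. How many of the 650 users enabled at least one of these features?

Apply inclusion-exclusion:
N(≥1) = 177 + 391 − 43 = 525

525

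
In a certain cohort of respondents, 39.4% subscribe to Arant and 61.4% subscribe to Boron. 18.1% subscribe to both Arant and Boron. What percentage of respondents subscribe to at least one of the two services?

82.7%

By inclusion–exclusion:
P(at least one) = 39.4 + 61.4 − 18.1 = 82.7%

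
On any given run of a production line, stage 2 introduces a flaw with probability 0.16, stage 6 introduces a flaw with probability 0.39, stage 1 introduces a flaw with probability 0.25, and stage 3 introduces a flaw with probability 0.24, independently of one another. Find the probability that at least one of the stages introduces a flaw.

0.707932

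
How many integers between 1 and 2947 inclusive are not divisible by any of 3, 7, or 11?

Using inclusion–exclusion:
⌊2947/3⌋ + ⌊2947/7⌋ + ⌊2947/11⌋ − ⌊2947/21⌋ − ⌊2947/33⌋ − ⌊2947/77⌋ + ⌊2947/231⌋ = 982 + 421 + 267 − 140 − 89 − 38 + 12 = 1415
2947 − 1415 = 1532

1532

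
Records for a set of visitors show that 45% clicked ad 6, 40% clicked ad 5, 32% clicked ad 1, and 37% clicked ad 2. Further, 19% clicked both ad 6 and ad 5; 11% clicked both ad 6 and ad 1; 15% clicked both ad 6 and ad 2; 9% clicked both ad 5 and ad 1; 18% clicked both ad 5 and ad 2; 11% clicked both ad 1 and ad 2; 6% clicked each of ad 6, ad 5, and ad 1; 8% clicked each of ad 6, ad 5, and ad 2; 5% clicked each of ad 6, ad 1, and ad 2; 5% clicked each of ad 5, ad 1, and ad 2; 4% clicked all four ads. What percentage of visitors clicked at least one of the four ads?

Apply inclusion-exclusion:
P(union) = 45 + 40 + 32 + 37 − 19 − 11 − 15 − 9 − 18 − 11 + 6 + 8 + 5 + 5 − 4 = 91%

91%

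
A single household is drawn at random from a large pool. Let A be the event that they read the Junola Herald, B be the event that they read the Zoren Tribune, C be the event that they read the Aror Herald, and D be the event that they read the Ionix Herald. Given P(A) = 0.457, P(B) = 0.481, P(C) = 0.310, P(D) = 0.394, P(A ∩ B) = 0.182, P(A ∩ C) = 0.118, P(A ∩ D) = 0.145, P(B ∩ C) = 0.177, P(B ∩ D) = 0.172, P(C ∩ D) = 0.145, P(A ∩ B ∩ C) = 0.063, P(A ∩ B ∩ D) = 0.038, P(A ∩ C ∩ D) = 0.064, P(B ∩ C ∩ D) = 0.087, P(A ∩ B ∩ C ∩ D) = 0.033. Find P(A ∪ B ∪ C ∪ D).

0.922

P(A ∪ B ∪ C ∪ D) = 0.457 + 0.481 + 0.310 + 0.394 − 0.182 − 0.118 − 0.145 − 0.177 − 0.172 − 0.145 + 0.063 + 0.038 + 0.064 + 0.087 − 0.033 = 0.922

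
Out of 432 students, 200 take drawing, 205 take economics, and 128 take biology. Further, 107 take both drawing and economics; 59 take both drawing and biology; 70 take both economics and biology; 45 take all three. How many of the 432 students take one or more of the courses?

342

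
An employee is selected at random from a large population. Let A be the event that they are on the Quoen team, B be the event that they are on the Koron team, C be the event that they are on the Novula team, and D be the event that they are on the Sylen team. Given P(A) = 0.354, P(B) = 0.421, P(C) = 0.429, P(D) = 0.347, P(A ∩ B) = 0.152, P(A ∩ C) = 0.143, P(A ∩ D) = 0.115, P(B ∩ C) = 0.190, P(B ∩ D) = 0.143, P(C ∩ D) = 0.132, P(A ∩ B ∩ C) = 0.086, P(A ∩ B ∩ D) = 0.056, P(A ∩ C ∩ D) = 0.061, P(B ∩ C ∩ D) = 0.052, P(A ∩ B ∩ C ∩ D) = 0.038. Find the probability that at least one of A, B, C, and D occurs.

P(A ∪ B ∪ C ∪ D) = 0.354 + 0.421 + 0.429 + 0.347 − 0.152 − 0.143 − 0.115 − 0.190 − 0.143 − 0.132 + 0.086 + 0.056 + 0.061 + 0.052 − 0.038 = 0.893

0.893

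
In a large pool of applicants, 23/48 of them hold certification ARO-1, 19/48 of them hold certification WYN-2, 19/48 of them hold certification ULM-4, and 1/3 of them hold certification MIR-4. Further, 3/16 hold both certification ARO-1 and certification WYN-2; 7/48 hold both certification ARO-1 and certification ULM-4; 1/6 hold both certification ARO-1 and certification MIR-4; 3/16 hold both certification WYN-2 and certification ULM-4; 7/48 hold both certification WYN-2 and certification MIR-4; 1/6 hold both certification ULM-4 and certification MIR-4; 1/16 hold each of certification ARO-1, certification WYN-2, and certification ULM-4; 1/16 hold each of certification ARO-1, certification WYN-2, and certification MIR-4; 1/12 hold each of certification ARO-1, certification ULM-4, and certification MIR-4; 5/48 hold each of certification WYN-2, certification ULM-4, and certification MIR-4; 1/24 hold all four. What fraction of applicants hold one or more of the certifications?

By inclusion–exclusion:
P(union) = 23/48 + 19/48 + 19/48 + 1/3 − 3/16 − 7/48 − 1/6 − 3/16 − 7/48 − 1/6 + 1/16 + 1/16 + 1/12 + 5/48 − 1/24 = 7/8

7/8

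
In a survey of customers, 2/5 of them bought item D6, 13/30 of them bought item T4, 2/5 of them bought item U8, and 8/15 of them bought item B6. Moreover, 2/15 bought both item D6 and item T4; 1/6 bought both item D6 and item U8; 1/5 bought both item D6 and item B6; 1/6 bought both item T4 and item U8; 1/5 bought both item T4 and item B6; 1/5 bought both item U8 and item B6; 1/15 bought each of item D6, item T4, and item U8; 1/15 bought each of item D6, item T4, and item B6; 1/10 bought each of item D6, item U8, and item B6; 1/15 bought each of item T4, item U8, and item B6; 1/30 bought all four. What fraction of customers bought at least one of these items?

Inclusion–exclusion gives
P(union) = 2/5 + 13/30 + 2/5 + 8/15 − 2/15 − 1/6 − 1/5 − 1/6 − 1/5 − 1/5 + 1/15 + 1/15 + 1/10 + 1/15 − 1/30 = 29/30

29/30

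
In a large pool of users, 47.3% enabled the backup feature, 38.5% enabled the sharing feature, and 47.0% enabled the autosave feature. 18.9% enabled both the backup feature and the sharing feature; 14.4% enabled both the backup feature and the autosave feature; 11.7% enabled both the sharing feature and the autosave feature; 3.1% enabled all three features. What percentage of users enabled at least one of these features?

90.9%

By inclusion–exclusion:
P(union) = 47.3 + 38.5 + 47.0 − 18.9 − 14.4 − 11.7 + 3.1 = 90.9%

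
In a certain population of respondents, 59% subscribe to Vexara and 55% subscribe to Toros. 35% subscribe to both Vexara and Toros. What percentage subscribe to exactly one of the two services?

44%

By inclusion–exclusion (exactly-one form):
P(exactly one) = 59 + 55 − 2·35 = 44%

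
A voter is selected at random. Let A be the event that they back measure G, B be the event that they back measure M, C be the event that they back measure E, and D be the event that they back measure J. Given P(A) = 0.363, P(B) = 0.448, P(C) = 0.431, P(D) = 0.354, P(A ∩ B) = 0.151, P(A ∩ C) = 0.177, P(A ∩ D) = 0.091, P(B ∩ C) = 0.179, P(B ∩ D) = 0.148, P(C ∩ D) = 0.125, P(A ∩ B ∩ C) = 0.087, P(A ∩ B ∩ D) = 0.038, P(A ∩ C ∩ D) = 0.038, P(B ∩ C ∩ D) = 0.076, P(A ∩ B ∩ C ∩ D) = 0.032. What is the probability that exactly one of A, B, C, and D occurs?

0.443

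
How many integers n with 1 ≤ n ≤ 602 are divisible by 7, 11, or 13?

169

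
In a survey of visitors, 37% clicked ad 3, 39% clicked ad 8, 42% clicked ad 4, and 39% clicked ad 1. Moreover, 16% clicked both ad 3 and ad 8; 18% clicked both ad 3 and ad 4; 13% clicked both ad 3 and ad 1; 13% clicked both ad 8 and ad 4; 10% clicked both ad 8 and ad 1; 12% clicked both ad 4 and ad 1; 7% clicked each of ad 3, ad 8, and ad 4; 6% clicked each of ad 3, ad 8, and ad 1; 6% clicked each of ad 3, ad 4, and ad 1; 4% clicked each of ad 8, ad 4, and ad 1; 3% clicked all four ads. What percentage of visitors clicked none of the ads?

Apply inclusion-exclusion:
P(union) = 37 + 39 + 42 + 39 − 16 − 18 − 13 − 13 − 10 − 12 + 7 + 6 + 6 + 4 − 3 = 95%
P(none) = 100% − 95% = 5%

5%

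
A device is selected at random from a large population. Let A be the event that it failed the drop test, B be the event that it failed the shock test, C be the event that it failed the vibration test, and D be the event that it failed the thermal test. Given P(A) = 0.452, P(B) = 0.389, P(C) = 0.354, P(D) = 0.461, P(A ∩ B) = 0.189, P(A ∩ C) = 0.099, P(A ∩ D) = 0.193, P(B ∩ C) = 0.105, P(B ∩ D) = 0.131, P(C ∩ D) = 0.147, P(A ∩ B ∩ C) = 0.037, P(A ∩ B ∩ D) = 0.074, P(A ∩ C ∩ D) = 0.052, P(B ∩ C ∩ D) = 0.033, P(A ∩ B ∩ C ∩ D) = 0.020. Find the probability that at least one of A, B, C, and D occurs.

By inclusion-exclusion,
P(A ∪ B ∪ C ∪ D) = 0.452 + 0.389 + 0.354 + 0.461 − 0.189 − 0.099 − 0.193 − 0.105 − 0.131 − 0.147 + 0.037 + 0.074 + 0.052 + 0.033 − 0.020 = 0.968

0.968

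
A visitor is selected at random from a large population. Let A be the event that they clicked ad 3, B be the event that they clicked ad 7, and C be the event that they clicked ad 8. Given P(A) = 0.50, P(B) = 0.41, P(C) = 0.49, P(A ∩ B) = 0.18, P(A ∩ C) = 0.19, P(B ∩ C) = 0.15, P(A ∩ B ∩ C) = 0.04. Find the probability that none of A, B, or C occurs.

Using inclusion–exclusion:
P(A ∪ B ∪ C) = 0.50 + 0.41 + 0.49 − 0.18 − 0.19 − 0.15 + 0.04 = 0.92
P(none) = 1 − 0.92 = 0.08

0.08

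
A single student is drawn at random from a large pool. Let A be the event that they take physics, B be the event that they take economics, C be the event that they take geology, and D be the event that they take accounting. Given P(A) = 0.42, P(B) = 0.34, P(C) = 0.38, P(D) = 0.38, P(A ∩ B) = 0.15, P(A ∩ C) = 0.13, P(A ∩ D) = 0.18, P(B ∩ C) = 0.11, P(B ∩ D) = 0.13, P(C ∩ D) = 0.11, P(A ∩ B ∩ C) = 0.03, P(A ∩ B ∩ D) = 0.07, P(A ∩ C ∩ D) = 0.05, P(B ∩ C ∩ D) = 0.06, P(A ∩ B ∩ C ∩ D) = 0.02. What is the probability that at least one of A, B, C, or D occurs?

By inclusion-exclusion,
P(A ∪ B ∪ C ∪ D) = 0.42 + 0.34 + 0.38 + 0.38 − 0.15 − 0.13 − 0.18 − 0.11 − 0.13 − 0.11 + 0.03 + 0.07 + 0.05 + 0.06 − 0.02 = 0.90

0.90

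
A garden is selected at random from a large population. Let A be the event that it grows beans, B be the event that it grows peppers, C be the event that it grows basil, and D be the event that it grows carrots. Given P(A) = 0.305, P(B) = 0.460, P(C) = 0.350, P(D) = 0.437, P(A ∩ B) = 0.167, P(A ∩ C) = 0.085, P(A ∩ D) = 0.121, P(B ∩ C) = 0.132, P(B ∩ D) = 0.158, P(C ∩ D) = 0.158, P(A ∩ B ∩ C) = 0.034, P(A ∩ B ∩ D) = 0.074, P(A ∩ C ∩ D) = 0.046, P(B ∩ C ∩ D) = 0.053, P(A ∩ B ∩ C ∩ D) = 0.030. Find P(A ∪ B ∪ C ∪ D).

0.908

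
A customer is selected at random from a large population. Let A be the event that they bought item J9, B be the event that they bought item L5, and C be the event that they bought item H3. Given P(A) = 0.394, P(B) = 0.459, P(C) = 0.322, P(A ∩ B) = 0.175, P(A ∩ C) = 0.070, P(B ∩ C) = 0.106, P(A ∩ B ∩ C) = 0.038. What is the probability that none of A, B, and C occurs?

0.138

By inclusion–exclusion:
P(A ∪ B ∪ C) = 0.394 + 0.459 + 0.322 − 0.175 − 0.070 − 0.106 + 0.038 = 0.862
P(none) = 1 − 0.862 = 0.138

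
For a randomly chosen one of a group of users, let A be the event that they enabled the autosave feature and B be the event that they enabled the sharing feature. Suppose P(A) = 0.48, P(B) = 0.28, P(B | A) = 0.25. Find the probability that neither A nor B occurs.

0.36

P(A ∩ B) = P(A)·P(B|A) = 0.48 × 0.25 = 0.12
By inclusion–exclusion:
P(A ∪ B) = 0.48 + 0.28 − 0.12 = 0.64
P(none) = 1 − 0.64 = 0.36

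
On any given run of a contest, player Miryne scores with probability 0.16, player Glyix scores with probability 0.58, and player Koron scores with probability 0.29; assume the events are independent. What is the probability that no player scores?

P(none) = (1 − 0.16) × (1 − 0.58) × (1 − 0.29) = 0.84 × 0.42 × 0.71 = 0.250488

0.250488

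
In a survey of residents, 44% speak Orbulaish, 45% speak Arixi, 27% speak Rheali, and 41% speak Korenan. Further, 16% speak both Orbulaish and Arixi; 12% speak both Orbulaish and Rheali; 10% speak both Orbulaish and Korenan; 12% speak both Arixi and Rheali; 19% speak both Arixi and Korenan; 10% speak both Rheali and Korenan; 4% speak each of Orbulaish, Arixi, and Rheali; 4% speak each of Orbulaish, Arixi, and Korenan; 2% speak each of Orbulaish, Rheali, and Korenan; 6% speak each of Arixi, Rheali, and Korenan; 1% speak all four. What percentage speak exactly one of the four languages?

By inclusion–exclusion (exactly-one form):
P(exactly one) = 44 + 45 + 27 + 41 − 2·16 − 2·12 − 2·10 − 2·12 − 2·19 − 2·10 + 3·4 + 3·4 + 3·2 + 3·6 − 4·1 = 43%

43%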